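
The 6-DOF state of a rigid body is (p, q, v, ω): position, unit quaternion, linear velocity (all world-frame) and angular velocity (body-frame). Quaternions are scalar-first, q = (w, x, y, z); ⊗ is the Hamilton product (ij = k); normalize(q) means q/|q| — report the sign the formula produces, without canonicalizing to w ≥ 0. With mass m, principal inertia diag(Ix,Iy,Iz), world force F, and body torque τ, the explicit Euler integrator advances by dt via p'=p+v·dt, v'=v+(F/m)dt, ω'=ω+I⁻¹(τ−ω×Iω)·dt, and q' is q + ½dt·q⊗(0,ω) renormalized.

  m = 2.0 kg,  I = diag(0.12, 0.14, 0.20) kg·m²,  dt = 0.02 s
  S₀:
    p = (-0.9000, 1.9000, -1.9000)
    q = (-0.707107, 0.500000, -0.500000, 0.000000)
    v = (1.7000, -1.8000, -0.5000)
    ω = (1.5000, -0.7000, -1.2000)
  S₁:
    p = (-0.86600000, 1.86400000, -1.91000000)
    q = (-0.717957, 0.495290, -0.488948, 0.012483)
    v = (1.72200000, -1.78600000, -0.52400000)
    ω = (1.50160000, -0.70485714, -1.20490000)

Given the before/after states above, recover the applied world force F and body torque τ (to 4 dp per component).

Δω = ω₁−ω₀ = (0.00160000, -0.00485714, -0.00490000)
gyro term ω₀×Iω₀ = (0.0504, 0.1440, -0.0210)
τ = I·(Δω/dt) + ω₀×(Iω₀) = (0.0600, 0.1100, -0.0700)
Δv = v₁−v₀ = (0.02200000, 0.01400000, -0.02400000)
m·(v₁−v₀)/dt = (2.2000, 1.4000, -2.4000)

F = (2.2000, 1.4000, -2.4000)
τ = (0.0600, 0.1100, -0.0700)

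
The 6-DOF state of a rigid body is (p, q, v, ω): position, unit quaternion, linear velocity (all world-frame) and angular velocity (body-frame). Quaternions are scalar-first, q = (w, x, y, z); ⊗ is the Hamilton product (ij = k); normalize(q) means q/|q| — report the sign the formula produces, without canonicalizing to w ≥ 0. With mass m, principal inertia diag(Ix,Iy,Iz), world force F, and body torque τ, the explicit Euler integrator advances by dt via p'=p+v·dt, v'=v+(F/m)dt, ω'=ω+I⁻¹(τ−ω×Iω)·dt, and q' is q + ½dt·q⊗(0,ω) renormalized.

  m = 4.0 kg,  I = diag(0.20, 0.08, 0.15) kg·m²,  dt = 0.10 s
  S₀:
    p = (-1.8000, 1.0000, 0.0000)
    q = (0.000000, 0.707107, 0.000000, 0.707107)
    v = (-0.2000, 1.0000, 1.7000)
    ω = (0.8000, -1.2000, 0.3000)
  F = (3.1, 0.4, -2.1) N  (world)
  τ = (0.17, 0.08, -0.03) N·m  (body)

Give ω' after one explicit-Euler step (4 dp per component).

ω' = (0.8976, -1.1150, 0.2032)

α = I⁻¹(τ − ω×Iω) = (0.9760, 0.8500, -0.9680)
new body rate ω' = (0.8976, -1.1150, 0.2032)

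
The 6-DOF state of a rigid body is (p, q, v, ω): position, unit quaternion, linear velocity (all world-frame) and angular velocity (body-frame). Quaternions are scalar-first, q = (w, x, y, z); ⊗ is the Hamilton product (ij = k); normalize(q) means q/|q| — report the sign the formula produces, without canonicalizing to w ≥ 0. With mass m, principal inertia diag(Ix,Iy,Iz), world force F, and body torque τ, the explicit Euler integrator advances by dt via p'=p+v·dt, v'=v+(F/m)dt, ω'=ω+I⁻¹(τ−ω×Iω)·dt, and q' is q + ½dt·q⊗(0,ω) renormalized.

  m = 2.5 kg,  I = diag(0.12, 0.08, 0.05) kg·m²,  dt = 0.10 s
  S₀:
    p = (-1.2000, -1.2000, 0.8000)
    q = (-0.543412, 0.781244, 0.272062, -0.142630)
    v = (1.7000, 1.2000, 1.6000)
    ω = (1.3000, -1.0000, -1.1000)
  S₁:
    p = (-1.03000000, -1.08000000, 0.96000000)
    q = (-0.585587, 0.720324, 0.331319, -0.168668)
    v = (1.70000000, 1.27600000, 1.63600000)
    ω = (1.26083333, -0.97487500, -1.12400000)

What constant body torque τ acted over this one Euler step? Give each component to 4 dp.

Δω = ω₁−ω₀ = (-0.03916667, 0.02512500, -0.02400000)
applied torque τ = (-0.0800, -0.0800, 0.0400)

τ = (-0.0800, -0.0800, 0.0400)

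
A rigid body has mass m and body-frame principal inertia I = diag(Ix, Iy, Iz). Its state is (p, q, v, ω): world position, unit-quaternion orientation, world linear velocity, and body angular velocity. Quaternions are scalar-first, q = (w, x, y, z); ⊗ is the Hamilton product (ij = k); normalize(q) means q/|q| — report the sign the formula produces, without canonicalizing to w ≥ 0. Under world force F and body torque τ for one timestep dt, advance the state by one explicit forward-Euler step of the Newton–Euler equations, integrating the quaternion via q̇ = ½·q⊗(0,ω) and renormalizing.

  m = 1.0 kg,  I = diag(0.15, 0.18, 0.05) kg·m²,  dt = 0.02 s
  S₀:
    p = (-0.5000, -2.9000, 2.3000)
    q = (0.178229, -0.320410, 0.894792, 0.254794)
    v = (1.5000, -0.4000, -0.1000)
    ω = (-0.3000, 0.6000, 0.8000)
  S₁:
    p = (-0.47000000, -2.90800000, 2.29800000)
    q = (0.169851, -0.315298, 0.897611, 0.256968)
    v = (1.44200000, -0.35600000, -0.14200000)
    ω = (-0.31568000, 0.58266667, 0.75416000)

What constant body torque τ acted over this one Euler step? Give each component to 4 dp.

τ = (-0.1800, -0.1800, -0.1200)

Δω = ω₁−ω₀ = (-0.01568000, -0.01733333, -0.04584000)
I·α + gyro = (-0.1800, -0.1800, -0.1200)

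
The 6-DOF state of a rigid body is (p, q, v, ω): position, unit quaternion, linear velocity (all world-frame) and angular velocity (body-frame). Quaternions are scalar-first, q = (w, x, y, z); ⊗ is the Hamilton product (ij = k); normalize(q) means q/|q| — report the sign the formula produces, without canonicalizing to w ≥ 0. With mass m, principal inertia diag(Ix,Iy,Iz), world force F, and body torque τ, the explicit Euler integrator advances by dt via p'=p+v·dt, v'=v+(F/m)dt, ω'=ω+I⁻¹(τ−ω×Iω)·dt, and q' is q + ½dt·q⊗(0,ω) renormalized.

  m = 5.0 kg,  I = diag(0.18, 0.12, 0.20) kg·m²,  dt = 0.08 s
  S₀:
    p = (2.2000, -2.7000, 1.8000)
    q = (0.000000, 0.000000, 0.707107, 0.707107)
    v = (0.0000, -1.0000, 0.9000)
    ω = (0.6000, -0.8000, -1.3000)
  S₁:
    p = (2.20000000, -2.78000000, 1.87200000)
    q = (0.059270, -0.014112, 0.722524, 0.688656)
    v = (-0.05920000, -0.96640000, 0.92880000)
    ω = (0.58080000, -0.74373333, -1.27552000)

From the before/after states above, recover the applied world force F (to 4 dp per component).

F = (-3.7000, 2.1000, 1.8000)

Δv = v₁−v₀ = (-0.05920000, 0.03360000, 0.02880000)
m·(v₁−v₀)/dt = (-3.7000, 2.1000, 1.8000)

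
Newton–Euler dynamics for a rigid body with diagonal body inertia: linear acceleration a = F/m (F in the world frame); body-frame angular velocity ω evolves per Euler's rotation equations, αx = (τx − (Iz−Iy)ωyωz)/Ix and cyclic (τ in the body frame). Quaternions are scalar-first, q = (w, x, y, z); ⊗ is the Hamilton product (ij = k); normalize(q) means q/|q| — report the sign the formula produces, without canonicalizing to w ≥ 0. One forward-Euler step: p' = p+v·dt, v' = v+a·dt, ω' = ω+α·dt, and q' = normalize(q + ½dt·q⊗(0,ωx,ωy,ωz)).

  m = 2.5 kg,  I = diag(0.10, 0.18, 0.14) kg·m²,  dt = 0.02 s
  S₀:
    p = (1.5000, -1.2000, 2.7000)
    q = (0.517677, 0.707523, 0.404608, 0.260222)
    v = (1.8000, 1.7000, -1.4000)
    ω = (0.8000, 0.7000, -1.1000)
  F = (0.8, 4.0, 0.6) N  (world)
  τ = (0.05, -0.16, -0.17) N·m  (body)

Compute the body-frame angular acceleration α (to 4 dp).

α = (0.1920, -1.0844, -1.5343)

ω×(Iω) gyroscopic = (0.0308, 0.0352, 0.0448)
α = I⁻¹(τ − ω×Iω) = (0.1920, -1.0844, -1.5343)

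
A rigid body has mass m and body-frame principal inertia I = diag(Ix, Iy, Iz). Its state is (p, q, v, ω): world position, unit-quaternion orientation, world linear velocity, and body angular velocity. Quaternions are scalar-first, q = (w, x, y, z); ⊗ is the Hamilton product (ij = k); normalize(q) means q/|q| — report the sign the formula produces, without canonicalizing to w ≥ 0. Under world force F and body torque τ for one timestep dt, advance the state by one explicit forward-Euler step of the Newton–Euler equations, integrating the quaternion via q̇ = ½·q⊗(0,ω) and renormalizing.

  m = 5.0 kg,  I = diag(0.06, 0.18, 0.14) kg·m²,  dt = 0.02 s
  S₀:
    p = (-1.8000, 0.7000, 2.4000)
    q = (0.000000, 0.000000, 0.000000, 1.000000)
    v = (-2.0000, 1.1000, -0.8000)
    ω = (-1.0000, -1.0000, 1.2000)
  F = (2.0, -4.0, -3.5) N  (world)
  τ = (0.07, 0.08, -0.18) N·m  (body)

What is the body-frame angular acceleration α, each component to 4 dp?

α = (0.3667, -0.0889, -2.1429)

gyro term ω×Iω = (0.0480, 0.0960, 0.1200)
angular accel α = (0.3667, -0.0889, -2.1429)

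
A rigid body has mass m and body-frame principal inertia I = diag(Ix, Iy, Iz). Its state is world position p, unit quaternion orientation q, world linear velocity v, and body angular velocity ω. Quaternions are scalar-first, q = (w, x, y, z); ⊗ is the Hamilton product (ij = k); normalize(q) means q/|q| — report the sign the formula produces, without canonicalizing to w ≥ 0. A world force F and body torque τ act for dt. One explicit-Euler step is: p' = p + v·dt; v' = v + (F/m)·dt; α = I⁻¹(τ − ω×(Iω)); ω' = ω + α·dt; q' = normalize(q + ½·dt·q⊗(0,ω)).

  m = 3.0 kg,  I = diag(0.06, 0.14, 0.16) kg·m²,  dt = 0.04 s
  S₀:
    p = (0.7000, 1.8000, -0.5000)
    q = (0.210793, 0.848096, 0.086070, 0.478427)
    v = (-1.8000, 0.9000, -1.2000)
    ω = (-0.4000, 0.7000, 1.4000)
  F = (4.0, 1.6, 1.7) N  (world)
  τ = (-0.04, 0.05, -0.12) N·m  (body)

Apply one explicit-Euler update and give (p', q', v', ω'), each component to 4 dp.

a = F/m = (1.3333, 0.5333, 0.5667)
new position p' = (0.6280, 1.8360, -0.5480)
v + (F/m)dt = (-1.7467, 0.9213, -1.1773)
ω×(Iω) gyroscopic = (0.0196, 0.0560, -0.0224)
(τ − ω×Iω)/I = (-0.9933, -0.0429, -0.6100)
ω + α·dt = (-0.4397, 0.6983, 1.3756)
Hamilton product q⊗(0,ω) = (-0.3908084, -0.2987181, -1.2311501, 0.9232054)
updated quaternion q' = (0.2029, 0.8417, 0.0614, 0.4966)

p' = (0.6280, 1.8360, -0.5480)
q' = (0.2029, 0.8417, 0.0614, 0.4966)
v' = (-1.7467, 0.9213, -1.1773)
ω' = (-0.4397, 0.6983, 1.3756)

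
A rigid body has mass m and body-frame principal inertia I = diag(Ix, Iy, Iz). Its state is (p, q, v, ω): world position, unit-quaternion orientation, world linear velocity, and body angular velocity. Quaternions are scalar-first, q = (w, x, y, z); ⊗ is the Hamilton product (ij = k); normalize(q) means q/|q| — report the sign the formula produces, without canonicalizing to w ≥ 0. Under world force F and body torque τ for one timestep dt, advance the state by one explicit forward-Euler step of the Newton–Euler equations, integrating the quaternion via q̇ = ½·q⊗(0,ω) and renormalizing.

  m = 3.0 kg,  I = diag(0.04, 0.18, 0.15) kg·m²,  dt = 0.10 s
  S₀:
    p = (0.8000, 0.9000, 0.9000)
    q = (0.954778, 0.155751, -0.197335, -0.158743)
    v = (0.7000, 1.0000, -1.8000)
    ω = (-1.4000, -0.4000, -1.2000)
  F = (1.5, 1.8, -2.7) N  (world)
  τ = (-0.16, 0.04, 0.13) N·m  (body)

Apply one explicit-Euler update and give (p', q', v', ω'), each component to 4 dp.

new position p' = (0.8700, 1.0000, 0.7200)
v' = v + a·dt = (0.7500, 1.0600, -1.8900)
precession coupling ω×(Iω) = (-0.0144, -0.1848, 0.0784)
α = I⁻¹(τ − ω×Iω) = (-3.6400, 1.2489, 0.3440)
new body rate ω' = (-1.7640, -0.2751, -1.1656)
q⊗(0,ω) = (-0.0513742, -1.1633844, 0.0272302, -1.4843030)
q' = normalize(q + ½dt·q⊗(0,ω)) = (0.9480, 0.0972, -0.1951, -0.2319)

p' = (0.8700, 1.0000, 0.7200)
q' = (0.9480, 0.0972, -0.1951, -0.2319)
v' = (0.7500, 1.0600, -1.8900)
ω' = (-1.7640, -0.2751, -1.1656)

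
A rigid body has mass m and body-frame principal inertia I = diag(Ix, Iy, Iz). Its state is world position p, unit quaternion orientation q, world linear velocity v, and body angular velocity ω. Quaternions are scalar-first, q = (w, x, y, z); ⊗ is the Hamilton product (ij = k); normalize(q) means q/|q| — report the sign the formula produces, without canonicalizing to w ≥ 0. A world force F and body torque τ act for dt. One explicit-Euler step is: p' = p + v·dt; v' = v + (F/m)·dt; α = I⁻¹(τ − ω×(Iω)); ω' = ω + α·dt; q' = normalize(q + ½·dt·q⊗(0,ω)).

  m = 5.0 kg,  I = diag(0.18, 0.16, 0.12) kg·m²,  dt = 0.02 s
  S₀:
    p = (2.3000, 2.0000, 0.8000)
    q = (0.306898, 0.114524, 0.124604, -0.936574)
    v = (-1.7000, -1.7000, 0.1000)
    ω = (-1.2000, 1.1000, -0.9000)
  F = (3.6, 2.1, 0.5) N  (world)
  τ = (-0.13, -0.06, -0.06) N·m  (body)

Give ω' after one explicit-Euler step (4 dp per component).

angular accel α = (-0.9422, -0.7800, -0.7200)
ω' = ω + α·dt = (-1.2188, 1.0844, -0.9144)

ω' = (-1.2188, 1.0844, -0.9144)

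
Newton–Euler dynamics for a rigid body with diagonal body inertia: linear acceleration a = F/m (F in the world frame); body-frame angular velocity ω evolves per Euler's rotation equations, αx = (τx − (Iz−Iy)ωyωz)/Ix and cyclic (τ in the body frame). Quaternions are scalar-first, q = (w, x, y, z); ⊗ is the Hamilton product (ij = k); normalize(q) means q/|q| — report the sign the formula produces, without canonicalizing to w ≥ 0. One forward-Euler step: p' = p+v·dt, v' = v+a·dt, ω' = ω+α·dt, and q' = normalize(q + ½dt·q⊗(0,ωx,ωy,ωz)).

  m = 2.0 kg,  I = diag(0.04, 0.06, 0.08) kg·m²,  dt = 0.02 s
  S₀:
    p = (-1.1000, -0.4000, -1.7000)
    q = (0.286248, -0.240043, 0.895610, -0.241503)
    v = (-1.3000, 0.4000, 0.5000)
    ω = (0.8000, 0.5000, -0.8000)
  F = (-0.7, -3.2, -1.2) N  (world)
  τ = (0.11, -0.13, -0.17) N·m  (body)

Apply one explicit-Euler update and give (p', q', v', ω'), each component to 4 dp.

p' = (-1.1260, -0.3920, -1.6900)
q' = (0.2817, -0.2437, 0.8931, -0.2521)
v' = (-1.3070, 0.3680, 0.4880)
ω' = (0.8590, 0.4481, -0.8445)

a = F/m = (-0.3500, -1.6000, -0.6000)
new position p' = (-1.1260, -0.3920, -1.6900)
new velocity v' = (-1.3070, 0.3680, 0.4880)
ω×(Iω) gyroscopic = (-0.0080, 0.0256, 0.0080)
α = I⁻¹(τ − ω×Iω) = (2.9500, -2.5933, -2.2250)
new body rate ω' = (0.8590, 0.4481, -0.8445)
q⊗(0,ω) = (-0.4489730, -0.3667381, -0.2421128, -1.0655079)
q + ½dt·q⊗(0,ω), renormalized = (0.2817, -0.2437, 0.8931, -0.2521)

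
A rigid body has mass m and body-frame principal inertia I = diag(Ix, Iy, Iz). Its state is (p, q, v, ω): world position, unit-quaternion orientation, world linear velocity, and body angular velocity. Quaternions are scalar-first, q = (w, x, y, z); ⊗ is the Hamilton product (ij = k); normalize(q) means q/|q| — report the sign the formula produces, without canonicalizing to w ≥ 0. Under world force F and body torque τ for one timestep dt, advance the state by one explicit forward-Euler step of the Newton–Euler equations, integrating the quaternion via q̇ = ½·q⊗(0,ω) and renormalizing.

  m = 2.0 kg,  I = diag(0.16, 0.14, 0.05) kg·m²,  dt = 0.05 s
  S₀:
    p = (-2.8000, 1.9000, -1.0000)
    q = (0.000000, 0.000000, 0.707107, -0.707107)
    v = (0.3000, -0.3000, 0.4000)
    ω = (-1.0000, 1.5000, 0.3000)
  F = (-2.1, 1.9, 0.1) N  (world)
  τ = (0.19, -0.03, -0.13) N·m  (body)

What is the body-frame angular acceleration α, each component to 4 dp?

ω×(Iω) gyroscopic = (-0.0405, -0.0330, 0.0300)
(τ − ω×Iω)/I = (1.4406, 0.0214, -3.2000)

α = (1.4406, 0.0214, -3.2000)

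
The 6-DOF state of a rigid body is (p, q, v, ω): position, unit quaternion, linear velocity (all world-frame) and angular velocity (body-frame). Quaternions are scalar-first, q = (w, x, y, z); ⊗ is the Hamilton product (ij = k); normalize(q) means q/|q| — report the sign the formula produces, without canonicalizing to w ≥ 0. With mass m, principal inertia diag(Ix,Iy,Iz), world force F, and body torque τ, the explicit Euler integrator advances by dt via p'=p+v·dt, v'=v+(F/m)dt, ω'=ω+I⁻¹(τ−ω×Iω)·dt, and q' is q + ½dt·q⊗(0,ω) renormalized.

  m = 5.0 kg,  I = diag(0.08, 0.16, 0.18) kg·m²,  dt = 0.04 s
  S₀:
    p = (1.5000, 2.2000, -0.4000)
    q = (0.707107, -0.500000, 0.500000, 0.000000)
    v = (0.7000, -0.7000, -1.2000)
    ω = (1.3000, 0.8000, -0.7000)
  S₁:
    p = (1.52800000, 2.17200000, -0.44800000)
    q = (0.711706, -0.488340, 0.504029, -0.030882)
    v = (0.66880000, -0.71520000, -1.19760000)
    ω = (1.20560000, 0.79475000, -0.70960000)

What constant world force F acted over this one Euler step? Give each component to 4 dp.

velocity change Δv = (-0.03120000, -0.01520000, 0.00240000)
F = m·Δv/dt = (-3.9000, -1.9000, 0.3000)

F = (-3.9000, -1.9000, 0.3000)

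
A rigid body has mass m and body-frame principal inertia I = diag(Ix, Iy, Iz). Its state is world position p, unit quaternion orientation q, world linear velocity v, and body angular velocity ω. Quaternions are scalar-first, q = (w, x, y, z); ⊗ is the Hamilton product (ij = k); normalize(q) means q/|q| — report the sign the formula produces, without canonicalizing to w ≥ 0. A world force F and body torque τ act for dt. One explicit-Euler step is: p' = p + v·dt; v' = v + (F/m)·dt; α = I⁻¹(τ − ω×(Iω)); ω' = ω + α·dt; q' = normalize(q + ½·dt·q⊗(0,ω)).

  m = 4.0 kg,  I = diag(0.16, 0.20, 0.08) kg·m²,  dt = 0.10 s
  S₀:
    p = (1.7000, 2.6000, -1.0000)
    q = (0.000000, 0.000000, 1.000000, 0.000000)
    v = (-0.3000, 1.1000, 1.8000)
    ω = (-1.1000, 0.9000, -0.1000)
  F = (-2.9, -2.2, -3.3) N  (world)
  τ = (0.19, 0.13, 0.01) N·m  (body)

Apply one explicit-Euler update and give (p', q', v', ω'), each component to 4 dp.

linear accel F/m = (-0.7250, -0.5500, -0.8250)
new position p' = (1.6700, 2.7100, -0.8200)
v + (F/m)dt = (-0.3725, 1.0450, 1.7175)
angular accel α = (1.1200, 0.6060, 0.6200)
ω + α·dt = (-0.9880, 0.9606, -0.0380)
2q̇ = q⊗(0,ω) = (-0.9000000, -0.1000000, 0.0000000, 1.1000000)
updated quaternion q' = (-0.0449, -0.0050, 0.9975, 0.0549)

p' = (1.6700, 2.7100, -0.8200)
q' = (-0.0449, -0.0050, 0.9975, 0.0549)
v' = (-0.3725, 1.0450, 1.7175)
ω' = (-0.9880, 0.9606, -0.0380)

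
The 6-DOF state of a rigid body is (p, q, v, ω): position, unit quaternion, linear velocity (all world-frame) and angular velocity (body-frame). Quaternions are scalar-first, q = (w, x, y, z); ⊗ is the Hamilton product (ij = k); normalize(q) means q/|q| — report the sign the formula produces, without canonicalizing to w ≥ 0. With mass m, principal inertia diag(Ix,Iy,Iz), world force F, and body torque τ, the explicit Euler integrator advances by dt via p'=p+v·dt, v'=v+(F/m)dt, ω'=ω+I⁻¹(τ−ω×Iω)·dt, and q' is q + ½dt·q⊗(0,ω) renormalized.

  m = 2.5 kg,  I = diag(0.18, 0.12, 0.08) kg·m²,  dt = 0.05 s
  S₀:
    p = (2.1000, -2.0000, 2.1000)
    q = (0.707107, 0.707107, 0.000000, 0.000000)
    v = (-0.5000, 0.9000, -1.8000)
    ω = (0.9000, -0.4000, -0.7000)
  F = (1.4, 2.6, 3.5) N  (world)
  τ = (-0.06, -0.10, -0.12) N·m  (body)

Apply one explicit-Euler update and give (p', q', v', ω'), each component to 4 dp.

p' = (2.0750, -1.9550, 2.0100)
q' = (0.6909, 0.7227, 0.0053, -0.0194)
v' = (-0.4720, 0.9520, -1.7300)
ω' = (0.8864, -0.4154, -0.7885)

precession coupling ω×(Iω) = (-0.0112, -0.0630, 0.0216)
angular accel α = (-0.2711, -0.3083, -1.7700)
ω' = ω + α·dt = (0.8864, -0.4154, -0.7885)
q⊗(0,ω) = (-0.6363963, 0.6363963, 0.2121321, -0.7778177)
q + ½dt·q⊗(0,ω), renormalized = (0.6909, 0.7227, 0.0053, -0.0194)
a = (0.5600, 1.0400, 1.4000)
p + v·dt = (2.0750, -1.9550, 2.0100)
new velocity v' = (-0.4720, 0.9520, -1.7300)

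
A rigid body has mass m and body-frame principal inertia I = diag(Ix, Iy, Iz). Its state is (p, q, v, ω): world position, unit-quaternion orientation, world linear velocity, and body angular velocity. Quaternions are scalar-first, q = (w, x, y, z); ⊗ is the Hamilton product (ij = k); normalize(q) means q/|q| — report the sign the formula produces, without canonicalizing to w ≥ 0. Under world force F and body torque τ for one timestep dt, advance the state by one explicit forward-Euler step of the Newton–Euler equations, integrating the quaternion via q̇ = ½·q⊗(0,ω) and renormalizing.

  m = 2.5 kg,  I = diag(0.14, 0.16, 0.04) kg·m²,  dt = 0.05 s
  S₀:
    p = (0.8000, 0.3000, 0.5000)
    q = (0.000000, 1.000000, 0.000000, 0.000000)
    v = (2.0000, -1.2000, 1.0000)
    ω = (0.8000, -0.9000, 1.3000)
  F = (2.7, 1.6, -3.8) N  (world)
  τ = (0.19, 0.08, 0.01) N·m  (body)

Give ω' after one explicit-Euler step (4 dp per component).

angular accel α = (0.3543, -0.1500, 0.6100)
ω + α·dt = (0.8177, -0.9075, 1.3305)

ω' = (0.8177, -0.9075, 1.3305)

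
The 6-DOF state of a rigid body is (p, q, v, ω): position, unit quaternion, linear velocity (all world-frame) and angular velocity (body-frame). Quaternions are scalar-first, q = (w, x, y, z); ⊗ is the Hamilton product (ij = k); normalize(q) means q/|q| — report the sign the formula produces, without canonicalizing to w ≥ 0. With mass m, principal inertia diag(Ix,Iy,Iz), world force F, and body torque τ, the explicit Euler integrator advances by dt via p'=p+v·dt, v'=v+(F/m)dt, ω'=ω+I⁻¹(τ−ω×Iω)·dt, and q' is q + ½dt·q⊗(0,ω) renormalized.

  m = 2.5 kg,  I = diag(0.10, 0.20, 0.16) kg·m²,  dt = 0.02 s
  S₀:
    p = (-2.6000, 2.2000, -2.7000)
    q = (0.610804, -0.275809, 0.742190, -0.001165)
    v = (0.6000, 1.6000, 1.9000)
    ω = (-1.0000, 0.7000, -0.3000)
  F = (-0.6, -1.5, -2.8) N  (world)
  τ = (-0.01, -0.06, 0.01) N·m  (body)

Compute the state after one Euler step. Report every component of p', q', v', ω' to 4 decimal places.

angular accel α = (-0.1840, -0.2100, 0.5000)
ω + α·dt = (-1.0037, 0.6958, -0.2900)
q⊗(0,ω) = (-0.7956915, -0.8326455, 0.3459851, 0.3658825)
q + ½dt·q⊗(0,ω), renormalized = (0.6028, -0.2841, 0.7456, 0.0025)
p + v·dt = (-2.5880, 2.2320, -2.6620)
v' = v + a·dt = (0.5952, 1.5880, 1.8776)

p' = (-2.5880, 2.2320, -2.6620)
q' = (0.6028, -0.2841, 0.7456, 0.0025)
v' = (0.5952, 1.5880, 1.8776)
ω' = (-1.0037, 0.6958, -0.2900)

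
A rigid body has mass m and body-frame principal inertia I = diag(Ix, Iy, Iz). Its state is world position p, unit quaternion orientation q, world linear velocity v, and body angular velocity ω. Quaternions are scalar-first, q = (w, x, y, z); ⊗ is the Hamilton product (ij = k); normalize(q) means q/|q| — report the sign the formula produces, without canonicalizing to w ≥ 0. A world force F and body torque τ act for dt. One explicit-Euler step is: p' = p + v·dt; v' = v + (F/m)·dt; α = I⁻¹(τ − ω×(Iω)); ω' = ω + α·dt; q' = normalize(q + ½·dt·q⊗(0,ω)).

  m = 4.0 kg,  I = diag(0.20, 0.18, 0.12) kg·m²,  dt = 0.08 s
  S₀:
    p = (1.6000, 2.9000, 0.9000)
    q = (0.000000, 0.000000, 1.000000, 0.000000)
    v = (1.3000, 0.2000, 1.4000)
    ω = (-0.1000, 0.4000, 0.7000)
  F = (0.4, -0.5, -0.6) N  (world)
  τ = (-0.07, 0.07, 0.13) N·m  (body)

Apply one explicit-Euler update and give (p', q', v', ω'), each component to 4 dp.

p' = (1.7040, 2.9160, 1.0120)
q' = (-0.0160, 0.0280, 0.9995, 0.0040)
v' = (1.3080, 0.1900, 1.3880)
ω' = (-0.1213, 0.4336, 0.7861)

p + v·dt = (1.7040, 2.9160, 1.0120)
new velocity v' = (1.3080, 0.1900, 1.3880)
ω×(Iω) gyroscopic = (-0.0168, -0.0056, 0.0008)
(τ − ω×Iω)/I = (-0.2660, 0.4200, 1.0767)
ω' = ω + α·dt = (-0.1213, 0.4336, 0.7861)
q⊗(0,ω) = (-0.4000000, 0.7000000, 0.0000000, 0.1000000)
q' = normalize(q + ½dt·q⊗(0,ω)) = (-0.0160, 0.0280, 0.9995, 0.0040)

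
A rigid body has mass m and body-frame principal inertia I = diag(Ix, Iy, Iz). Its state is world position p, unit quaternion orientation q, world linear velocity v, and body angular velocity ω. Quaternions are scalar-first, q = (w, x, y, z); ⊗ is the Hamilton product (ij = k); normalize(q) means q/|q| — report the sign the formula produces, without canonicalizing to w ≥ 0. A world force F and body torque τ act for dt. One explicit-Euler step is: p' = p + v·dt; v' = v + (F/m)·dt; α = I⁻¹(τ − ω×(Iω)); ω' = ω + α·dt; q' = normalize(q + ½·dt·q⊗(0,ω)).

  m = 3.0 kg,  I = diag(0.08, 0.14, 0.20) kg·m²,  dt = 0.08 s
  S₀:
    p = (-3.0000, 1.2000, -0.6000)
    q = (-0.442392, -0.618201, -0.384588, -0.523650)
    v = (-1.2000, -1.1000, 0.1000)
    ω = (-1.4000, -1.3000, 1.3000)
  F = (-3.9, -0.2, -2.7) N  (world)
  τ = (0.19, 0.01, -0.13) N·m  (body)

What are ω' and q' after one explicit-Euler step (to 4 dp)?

ω' = (-1.1086, -1.4191, 1.2043)
q' = (-0.4678, -0.6379, -0.2988, -0.5338)

ω×(Iω) gyroscopic = (-0.1014, 0.2184, 0.1092)
(τ − ω×Iω)/I = (3.6425, -1.4886, -1.1960)
new body rate ω' = (-1.1086, -1.4191, 1.2043)
q⊗(0,ω) = (-0.6847008, -0.5613606, 2.1118809, -0.3098715)
q + ½dt·q⊗(0,ω), renormalized = (-0.4678, -0.6379, -0.2988, -0.5338)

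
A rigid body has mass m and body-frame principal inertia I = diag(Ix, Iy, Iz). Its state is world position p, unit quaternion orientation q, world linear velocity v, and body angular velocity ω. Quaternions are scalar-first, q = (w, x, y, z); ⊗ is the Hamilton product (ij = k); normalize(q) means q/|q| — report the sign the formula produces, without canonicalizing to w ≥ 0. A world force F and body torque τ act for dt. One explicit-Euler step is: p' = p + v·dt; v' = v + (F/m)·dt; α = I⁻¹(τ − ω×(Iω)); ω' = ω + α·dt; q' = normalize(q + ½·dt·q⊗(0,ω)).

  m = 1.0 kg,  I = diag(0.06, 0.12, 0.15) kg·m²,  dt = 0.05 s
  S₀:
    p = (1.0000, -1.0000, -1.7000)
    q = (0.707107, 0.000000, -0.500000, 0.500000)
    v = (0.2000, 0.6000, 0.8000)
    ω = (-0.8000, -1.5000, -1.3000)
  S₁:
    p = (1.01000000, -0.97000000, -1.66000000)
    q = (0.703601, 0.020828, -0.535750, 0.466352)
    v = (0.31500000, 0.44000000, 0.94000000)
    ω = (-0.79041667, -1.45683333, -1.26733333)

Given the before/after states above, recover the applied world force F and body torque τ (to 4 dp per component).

F = (2.3000, -3.2000, 2.8000)
τ = (0.0700, 0.0100, 0.1700)

Δv = v₁−v₀ = (0.11500000, -0.16000000, 0.14000000)
m·(v₁−v₀)/dt = (2.3000, -3.2000, 2.8000)
ω₁ − ω₀ = (0.00958333, 0.04316667, 0.03266667)
I·α + gyro = (0.0700, 0.0100, 0.1700)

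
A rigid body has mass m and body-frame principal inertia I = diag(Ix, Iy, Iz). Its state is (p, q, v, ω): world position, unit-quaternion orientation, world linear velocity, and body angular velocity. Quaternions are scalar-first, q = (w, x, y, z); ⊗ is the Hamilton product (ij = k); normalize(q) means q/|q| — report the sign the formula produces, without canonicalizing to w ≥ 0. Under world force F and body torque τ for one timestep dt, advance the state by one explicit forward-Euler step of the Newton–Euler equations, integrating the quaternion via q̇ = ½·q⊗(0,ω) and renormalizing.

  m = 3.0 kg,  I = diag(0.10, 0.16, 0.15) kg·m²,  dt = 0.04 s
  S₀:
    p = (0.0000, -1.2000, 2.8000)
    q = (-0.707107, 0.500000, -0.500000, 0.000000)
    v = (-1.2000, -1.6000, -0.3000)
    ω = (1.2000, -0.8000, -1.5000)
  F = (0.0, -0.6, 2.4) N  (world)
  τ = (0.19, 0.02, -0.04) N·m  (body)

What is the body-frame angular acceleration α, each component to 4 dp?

ω×(Iω) gyroscopic = (-0.0120, 0.0900, -0.0576)
(τ − ω×Iω)/I = (2.0200, -0.4375, 0.1173)

α = (2.0200, -0.4375, 0.1173)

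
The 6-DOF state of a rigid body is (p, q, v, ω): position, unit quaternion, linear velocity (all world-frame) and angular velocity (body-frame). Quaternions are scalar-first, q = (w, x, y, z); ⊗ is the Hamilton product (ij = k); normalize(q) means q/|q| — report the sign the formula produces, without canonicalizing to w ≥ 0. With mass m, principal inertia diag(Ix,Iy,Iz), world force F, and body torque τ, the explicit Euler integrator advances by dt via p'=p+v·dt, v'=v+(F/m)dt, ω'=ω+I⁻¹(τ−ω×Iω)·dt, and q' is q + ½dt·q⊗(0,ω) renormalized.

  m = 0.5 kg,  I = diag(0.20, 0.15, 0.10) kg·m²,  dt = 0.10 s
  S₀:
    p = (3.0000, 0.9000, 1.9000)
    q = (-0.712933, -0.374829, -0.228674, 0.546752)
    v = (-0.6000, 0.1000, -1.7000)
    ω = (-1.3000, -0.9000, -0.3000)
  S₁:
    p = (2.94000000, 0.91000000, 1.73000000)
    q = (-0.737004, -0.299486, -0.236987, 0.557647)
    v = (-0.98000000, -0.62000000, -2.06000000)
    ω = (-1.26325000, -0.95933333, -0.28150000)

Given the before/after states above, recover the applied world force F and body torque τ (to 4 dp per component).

F = (-1.9000, -3.6000, -1.8000)
τ = (0.0600, -0.0500, -0.0400)

velocity change Δv = (-0.38000000, -0.72000000, -0.36000000)
applied force F = (-1.9000, -3.6000, -1.8000)
Δω = ω₁−ω₀ = (0.03675000, -0.05933333, 0.01850000)
ω₀×(Iω₀) = (-0.0135, 0.0390, -0.0585)
I·α + gyro = (0.0600, -0.0500, -0.0400)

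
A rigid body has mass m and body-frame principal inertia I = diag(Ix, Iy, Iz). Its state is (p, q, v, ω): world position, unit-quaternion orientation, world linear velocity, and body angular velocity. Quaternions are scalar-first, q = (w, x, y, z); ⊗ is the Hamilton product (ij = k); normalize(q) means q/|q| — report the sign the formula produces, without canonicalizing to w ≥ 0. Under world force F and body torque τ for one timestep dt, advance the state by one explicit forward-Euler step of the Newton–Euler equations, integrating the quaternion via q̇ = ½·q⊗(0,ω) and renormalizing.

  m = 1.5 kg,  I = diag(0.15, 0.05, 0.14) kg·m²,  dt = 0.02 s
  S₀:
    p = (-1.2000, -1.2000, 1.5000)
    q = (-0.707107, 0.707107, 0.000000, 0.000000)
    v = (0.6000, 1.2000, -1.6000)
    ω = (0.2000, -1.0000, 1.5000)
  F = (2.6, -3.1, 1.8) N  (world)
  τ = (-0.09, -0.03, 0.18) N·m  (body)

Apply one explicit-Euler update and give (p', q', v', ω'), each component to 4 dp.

p' = (-1.1880, -1.1760, 1.4680)
q' = (-0.7084, 0.7056, -0.0035, -0.0177)
v' = (0.6347, 1.1587, -1.5760)
ω' = (0.2060, -1.0132, 1.5229)

ω×(Iω) gyroscopic = (-0.1350, 0.0030, 0.0200)
angular accel α = (0.3000, -0.6600, 1.1429)
ω' = ω + α·dt = (0.2060, -1.0132, 1.5229)
2q̇ = q⊗(0,ω) = (-0.1414214, -0.1414214, -0.3535535, -1.7677675)
q' = normalize(q + ½dt·q⊗(0,ω)) = (-0.7084, 0.7056, -0.0035, -0.0177)
linear accel F/m = (1.7333, -2.0667, 1.2000)
new position p' = (-1.1880, -1.1760, 1.4680)
v + (F/m)dt = (0.6347, 1.1587, -1.5760)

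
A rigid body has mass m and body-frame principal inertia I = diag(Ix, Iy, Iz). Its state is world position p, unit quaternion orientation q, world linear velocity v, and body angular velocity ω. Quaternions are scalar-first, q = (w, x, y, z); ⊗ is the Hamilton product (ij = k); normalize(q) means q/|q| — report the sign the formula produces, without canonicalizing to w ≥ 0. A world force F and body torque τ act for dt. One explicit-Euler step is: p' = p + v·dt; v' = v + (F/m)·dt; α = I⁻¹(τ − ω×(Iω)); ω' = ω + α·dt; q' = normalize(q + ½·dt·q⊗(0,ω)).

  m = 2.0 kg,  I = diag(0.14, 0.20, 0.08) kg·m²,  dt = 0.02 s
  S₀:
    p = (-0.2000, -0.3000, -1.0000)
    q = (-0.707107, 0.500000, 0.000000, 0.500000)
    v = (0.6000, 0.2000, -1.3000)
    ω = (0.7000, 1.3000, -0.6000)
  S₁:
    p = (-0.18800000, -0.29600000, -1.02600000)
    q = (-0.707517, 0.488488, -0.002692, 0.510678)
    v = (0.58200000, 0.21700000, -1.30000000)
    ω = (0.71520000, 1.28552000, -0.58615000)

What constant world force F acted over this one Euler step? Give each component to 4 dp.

v₁ − v₀ = (-0.01800000, 0.01700000, 0.00000000)
m·(v₁−v₀)/dt = (-1.8000, 1.7000, 0.0000)

F = (-1.8000, 1.7000, 0.0000)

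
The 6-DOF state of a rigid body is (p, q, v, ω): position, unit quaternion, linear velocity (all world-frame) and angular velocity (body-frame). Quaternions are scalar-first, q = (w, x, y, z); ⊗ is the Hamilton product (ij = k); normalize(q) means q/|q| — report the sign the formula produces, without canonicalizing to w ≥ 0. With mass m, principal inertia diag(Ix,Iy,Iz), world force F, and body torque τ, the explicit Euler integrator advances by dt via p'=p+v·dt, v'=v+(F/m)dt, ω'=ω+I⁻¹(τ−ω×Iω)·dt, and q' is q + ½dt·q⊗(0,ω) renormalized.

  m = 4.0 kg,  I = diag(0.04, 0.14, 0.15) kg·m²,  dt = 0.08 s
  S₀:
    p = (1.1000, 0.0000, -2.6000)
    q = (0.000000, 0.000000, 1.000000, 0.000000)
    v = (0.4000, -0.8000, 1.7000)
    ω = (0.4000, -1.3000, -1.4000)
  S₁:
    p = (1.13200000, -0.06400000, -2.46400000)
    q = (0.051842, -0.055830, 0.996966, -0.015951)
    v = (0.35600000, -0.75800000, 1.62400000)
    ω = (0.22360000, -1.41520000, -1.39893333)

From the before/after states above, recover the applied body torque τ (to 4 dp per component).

τ = (-0.0700, -0.1400, -0.0500)

ω₁ − ω₀ = (-0.17640000, -0.11520000, 0.00106667)
I·α + gyro = (-0.0700, -0.1400, -0.0500)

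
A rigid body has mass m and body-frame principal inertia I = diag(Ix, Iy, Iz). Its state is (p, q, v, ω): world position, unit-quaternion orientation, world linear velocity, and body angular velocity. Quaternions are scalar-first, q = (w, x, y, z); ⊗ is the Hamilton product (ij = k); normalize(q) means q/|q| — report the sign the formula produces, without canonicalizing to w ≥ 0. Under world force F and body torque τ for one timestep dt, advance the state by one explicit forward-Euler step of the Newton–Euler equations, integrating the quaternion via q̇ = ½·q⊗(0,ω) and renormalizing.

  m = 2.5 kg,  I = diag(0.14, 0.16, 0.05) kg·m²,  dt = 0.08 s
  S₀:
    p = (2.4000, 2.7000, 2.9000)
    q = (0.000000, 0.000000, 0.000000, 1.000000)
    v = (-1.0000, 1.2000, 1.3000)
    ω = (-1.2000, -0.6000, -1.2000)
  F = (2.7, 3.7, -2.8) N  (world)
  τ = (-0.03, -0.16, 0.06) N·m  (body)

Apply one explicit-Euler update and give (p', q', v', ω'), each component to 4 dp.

new position p' = (2.3200, 2.7960, 3.0040)
new velocity v' = (-0.9136, 1.3184, 1.2104)
precession coupling ω×(Iω) = (-0.0792, 0.1296, 0.0144)
(τ − ω×Iω)/I = (0.3514, -1.8100, 0.9120)
new body rate ω' = (-1.1719, -0.7448, -1.1270)
q⊗(0,ω) = (1.2000000, 0.6000000, -1.2000000, 0.0000000)
q' = normalize(q + ½dt·q⊗(0,ω)) = (0.0479, 0.0239, -0.0479, 0.9974)

p' = (2.3200, 2.7960, 3.0040)
q' = (0.0479, 0.0239, -0.0479, 0.9974)
v' = (-0.9136, 1.3184, 1.2104)
ω' = (-1.1719, -0.7448, -1.1270)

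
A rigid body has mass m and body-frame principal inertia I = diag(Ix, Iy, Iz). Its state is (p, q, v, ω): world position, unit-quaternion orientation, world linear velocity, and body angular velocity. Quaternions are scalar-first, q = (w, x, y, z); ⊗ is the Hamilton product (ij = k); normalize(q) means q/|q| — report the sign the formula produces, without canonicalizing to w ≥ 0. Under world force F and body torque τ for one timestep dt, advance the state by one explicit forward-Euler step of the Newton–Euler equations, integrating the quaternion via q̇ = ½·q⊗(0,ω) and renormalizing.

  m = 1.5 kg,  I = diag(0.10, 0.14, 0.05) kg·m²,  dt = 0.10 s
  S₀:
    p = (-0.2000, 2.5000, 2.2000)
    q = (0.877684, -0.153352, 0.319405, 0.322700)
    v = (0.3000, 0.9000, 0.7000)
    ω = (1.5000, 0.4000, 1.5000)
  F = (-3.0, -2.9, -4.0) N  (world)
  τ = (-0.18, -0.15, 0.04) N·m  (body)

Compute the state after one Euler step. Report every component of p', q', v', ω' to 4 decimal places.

ω×(Iω) gyroscopic = (-0.0540, 0.1125, 0.0240)
α = I⁻¹(τ − ω×Iω) = (-1.2600, -1.8750, 0.3200)
new body rate ω' = (1.3740, 0.2125, 1.5320)
2q̇ = q⊗(0,ω) = (-0.3817840, 1.6665535, 1.0651516, 0.7760777)
updated quaternion q' = (0.8536, -0.0696, 0.3705, 0.3594)
new position p' = (-0.1700, 2.5900, 2.2700)
v + (F/m)dt = (0.1000, 0.7067, 0.4333)

p' = (-0.1700, 2.5900, 2.2700)
q' = (0.8536, -0.0696, 0.3705, 0.3594)
v' = (0.1000, 0.7067, 0.4333)
ω' = (1.3740, 0.2125, 1.5320)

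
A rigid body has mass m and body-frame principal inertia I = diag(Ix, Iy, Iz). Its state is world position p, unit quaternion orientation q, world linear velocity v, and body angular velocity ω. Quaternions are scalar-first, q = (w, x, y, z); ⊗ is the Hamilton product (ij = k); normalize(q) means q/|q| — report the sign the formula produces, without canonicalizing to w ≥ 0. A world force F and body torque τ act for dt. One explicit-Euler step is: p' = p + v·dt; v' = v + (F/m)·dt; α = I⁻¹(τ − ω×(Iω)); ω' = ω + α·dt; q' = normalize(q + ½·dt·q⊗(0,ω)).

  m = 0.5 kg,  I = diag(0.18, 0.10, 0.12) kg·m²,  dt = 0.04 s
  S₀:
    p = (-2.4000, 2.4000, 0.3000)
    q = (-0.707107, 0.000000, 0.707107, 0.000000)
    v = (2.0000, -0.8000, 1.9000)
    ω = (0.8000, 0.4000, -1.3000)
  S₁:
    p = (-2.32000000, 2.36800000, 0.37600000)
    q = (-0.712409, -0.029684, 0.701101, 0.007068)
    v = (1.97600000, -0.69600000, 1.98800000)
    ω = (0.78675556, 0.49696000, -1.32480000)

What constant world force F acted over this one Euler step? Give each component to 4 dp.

v₁ − v₀ = (-0.02400000, 0.10400000, 0.08800000)
m·(v₁−v₀)/dt = (-0.3000, 1.3000, 1.1000)

F = (-0.3000, 1.3000, 1.1000)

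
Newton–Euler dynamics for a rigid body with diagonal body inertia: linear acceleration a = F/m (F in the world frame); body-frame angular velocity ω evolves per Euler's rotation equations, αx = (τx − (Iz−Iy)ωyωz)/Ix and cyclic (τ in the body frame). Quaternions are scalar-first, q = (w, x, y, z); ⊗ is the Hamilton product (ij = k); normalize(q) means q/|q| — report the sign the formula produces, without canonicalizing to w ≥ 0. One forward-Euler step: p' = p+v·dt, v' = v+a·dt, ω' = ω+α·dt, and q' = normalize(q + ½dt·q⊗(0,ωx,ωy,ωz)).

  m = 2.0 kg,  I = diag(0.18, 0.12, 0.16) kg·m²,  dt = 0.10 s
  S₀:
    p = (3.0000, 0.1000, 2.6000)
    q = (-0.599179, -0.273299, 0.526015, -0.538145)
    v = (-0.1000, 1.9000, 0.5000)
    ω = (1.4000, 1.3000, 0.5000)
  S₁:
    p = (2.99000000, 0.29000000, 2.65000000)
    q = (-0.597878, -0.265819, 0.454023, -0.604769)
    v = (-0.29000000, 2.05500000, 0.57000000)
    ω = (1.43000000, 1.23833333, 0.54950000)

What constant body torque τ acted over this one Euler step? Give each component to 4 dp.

τ = (0.0800, -0.0600, -0.0300)

ω₁ − ω₀ = (0.03000000, -0.06166667, 0.04950000)
gyro term ω₀×Iω₀ = (0.0260, 0.0140, -0.1092)
I·α + gyro = (0.0800, -0.0600, -0.0300)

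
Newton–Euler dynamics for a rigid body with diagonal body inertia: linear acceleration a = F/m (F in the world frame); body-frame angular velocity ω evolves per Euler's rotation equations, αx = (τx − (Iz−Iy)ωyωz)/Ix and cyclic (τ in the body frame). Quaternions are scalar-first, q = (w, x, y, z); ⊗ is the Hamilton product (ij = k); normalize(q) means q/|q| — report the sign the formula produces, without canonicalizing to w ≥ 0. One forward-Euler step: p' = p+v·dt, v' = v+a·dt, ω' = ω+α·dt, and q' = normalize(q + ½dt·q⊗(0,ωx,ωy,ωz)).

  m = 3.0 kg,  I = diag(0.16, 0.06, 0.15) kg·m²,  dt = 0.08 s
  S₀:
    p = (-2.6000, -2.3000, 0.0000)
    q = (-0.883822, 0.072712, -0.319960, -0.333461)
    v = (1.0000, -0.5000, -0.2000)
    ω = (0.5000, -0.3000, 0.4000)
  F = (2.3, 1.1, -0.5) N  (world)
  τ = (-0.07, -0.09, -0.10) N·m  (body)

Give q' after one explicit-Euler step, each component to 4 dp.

q' = (-0.8834, 0.0459, -0.3171, -0.3419)

q⊗(0,ω) = (0.0010404, -0.6699333, 0.0693313, -0.2153624)
q' = normalize(q + ½dt·q⊗(0,ω)) = (-0.8834, 0.0459, -0.3171, -0.3419)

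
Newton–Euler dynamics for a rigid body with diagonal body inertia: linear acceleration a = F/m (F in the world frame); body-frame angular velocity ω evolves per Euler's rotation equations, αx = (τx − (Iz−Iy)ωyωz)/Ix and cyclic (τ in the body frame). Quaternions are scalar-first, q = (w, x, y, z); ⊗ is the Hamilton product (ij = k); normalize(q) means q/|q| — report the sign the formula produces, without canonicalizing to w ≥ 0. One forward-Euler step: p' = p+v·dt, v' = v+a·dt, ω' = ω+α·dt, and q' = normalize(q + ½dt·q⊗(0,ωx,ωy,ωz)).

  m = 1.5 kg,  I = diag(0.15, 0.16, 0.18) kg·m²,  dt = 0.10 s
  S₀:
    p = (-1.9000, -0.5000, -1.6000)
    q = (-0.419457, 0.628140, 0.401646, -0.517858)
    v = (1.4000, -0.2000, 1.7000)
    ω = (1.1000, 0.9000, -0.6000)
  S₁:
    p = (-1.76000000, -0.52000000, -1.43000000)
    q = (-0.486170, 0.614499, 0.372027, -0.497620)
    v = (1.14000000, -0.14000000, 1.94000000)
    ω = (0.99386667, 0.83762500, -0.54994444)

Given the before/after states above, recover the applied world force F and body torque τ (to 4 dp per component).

ω₁ − ω₀ = (-0.10613333, -0.06237500, 0.05005556)
I·α + gyro = (-0.1700, -0.0800, 0.1000)
v₁ − v₀ = (-0.26000000, 0.06000000, 0.24000000)
m·(v₁−v₀)/dt = (-3.9000, 0.9000, 3.6000)

F = (-3.9000, 0.9000, 3.6000)
τ = (-0.1700, -0.0800, 0.1000)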